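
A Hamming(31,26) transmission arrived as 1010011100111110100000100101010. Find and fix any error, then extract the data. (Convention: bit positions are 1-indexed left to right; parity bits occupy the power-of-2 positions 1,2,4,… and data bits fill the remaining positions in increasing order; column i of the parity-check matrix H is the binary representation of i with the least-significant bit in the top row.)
Syndrome s = H · r^T (mod 2), r = 1010011100111110100000100101010:
  s[0] = (1010101010101010101010101010101)·(1010011100111110100000100101010) mod 2 = 1+0+1+0+0+0+1+0+0+0+1+0+1+0+1+0+1+0+0+0+0+0+1+0+0+0+0+0+0+0+0 mod 2 = 0
  s[1] = (0110011001100110011001100110011)·(1010011100111110100000100101010) mod 2 = 0+0+1+0+0+1+1+0+0+0+1+0+0+1+1+0+0+0+0+0+0+0+1+0+0+1+0+0+0+1+0 mod 2 = 1
  s[2] = (0001111000011110000111100001111)·(1010011100111110100000100101010) mod 2 = 0+0+0+0+0+1+1+0+0+0+0+1+1+1+1+0+0+0+0+0+0+0+1+0+0+0+0+1+0+1+0 mod 2 = 1
  s[3] = (0000000111111110000000011111111)·(1010011100111110100000100101010) mod 2 = 0+0+0+0+0+0+0+1+0+0+1+1+1+1+1+0+0+0+0+0+0+0+0+0+0+1+0+1+0+1+0 mod 2 = 1
  s[4] = (0000000000000001111111111111111)·(1010011100111110100000100101010) mod 2 = 0+0+0+0+0+0+0+0+0+0+0+0+0+0+0+0+1+0+0+0+0+0+1+0+0+1+0+1+0+1+0 mod 2 = 1
Syndrome = 01111
Column 30 of H equals this syndrome → error at bit 30 (1-indexed).
Flip bit 30: 1010011100111110100000100101010 → 1010011100111110100000100101000
Extract data bits at positions {3,5,6,7,9,10,11,12,13,14,15,17,18,19,20,21,22,23,24,25,26,27,28,29,30,31}: 10110011111100000100101000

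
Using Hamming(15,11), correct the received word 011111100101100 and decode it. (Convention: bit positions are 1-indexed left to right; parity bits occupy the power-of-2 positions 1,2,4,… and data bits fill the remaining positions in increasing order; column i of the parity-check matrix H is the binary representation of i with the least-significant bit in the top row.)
Syndrome s = H · r^T (mod 2), r = 011111100101100:
  s[0] = (101010101010101)·(011111100101100) mod 2 = 0+0+1+0+1+0+1+0+0+0+0+0+1+0+0 mod 2 = 0
  s[1] = (011001100110011)·(011111100101100) mod 2 = 0+1+1+0+0+1+1+0+0+1+0+0+0+0+0 mod 2 = 1
  s[2] = (000111100001111)·(011111100101100) mod 2 = 0+0+0+1+1+1+1+0+0+0+0+1+1+0+0 mod 2 = 0
  s[3] = (000000011111111)·(011111100101100) mod 2 = 0+0+0+0+0+0+0+0+0+1+0+1+1+0+0 mod 2 = 1
Syndrome = 0101
Column 10 of H equals this syndrome → error at bit 10 (1-indexed).
Flip bit 10: 011111100101100 → 011111100001100
Extract data bits at positions {3,5,6,7,9,10,11,12,13,14,15}: 11110001100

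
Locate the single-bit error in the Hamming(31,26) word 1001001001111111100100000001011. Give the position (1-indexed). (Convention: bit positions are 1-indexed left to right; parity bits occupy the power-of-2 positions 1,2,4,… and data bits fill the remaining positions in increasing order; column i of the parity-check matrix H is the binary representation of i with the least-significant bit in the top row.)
Syndrome s = H · r^T (mod 2), r = 1001001001111111100100000001011:
  s[0] = (1010101010101010101010101010101)·(1001001001111111100100000001011) mod 2 = 1+0+0+0+0+0+1+0+0+0+1+0+1+0+1+0+1+0+0+0+0+0+0+0+0+0+0+0+0+0+1 mod 2 = 1
  s[1] = (0110011001100110011001100110011)·(1001001001111111100100000001011) mod 2 = 0+0+0+0+0+0+1+0+0+1+1+0+0+1+1+0+0+0+0+0+0+0+0+0+0+0+0+0+0+1+1 mod 2 = 1
  s[2] = (0001111000011110000111100001111)·(1001001001111111100100000001011) mod 2 = 0+0+0+1+0+0+1+0+0+0+0+1+1+1+1+0+0+0+0+1+0+0+0+0+0+0+0+1+0+1+1 mod 2 = 0
  s[3] = (0000000111111110000000011111111)·(1001001001111111100100000001011) mod 2 = 0+0+0+0+0+0+0+0+0+1+1+1+1+1+1+0+0+0+0+0+0+0+0+0+0+0+0+1+0+1+1 mod 2 = 1
  s[4] = (0000000000000001111111111111111)·(1001001001111111100100000001011) mod 2 = 0+0+0+0+0+0+0+0+0+0+0+0+0+0+0+1+1+0+0+1+0+0+0+0+0+0+0+1+0+1+1 mod 2 = 0
Syndrome = 11010
Column i of H is the binary representation of i, so the syndrome is the binary index of the flipped bit.
Read s = 11010 with s[0] as LSB: 1·2^0 + 1·2^1 + 0·2^2 + 1·2^3 + 0·2^4 = 11.
Error is at bit position 11.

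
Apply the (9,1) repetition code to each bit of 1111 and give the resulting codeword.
Repeat each bit 9× and concatenate:
1→111111111  1→111111111  1→111111111  1→111111111
Codeword = 111111111111111111111111111111111111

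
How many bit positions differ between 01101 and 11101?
XOR = 10000, count of 1s = 1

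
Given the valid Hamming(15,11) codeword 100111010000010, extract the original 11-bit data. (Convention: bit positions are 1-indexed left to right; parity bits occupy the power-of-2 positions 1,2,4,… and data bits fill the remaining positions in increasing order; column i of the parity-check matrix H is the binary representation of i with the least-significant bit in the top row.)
Parity bits occupy power-of-2 positions; data bits are at positions {3,5,6,7,9,10,11,12,13,14,15} (1-indexed).
Extract: c[3]=0 c[5]=1 c[6]=1 c[7]=0 c[9]=0 c[10]=0 c[11]=0 c[12]=0 c[13]=0 c[14]=1 c[15]=0
Data = 01100000010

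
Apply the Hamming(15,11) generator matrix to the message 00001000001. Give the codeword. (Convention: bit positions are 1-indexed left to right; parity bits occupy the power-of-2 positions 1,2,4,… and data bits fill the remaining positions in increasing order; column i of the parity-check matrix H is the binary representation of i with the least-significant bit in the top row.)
Codeword c = d · G (mod 2), d = 00001000001:
  c[0] = d·G[:,0] = (00001000001)·(11011010101) mod 2 = 0+0+0+0+1+0+0+0+0+0+1 mod 2 = 0
  c[1] = d·G[:,1] = (00001000001)·(10110110011) mod 2 = 0+0+0+0+0+0+0+0+0+0+1 mod 2 = 1
  c[2] = d·G[:,2] = (00001000001)·(10000000000) mod 2 = 0+0+0+0+0+0+0+0+0+0+0 mod 2 = 0
  c[3] = d·G[:,3] = (00001000001)·(01110001111) mod 2 = 0+0+0+0+0+0+0+0+0+0+1 mod 2 = 1
  c[4] = d·G[:,4] = (00001000001)·(01000000000) mod 2 = 0+0+0+0+0+0+0+0+0+0+0 mod 2 = 0
  c[5] = d·G[:,5] = (00001000001)·(00100000000) mod 2 = 0+0+0+0+0+0+0+0+0+0+0 mod 2 = 0
  c[6] = d·G[:,6] = (00001000001)·(00010000000) mod 2 = 0+0+0+0+0+0+0+0+0+0+0 mod 2 = 0
  c[7] = d·G[:,7] = (00001000001)·(00001111111) mod 2 = 0+0+0+0+1+0+0+0+0+0+1 mod 2 = 0
  c[8] = d·G[:,8] = (00001000001)·(00001000000) mod 2 = 0+0+0+0+1+0+0+0+0+0+0 mod 2 = 1
  c[9] = d·G[:,9] = (00001000001)·(00000100000) mod 2 = 0+0+0+0+0+0+0+0+0+0+0 mod 2 = 0
  c[10] = d·G[:,10] = (00001000001)·(00000010000) mod 2 = 0+0+0+0+0+0+0+0+0+0+0 mod 2 = 0
  c[11] = d·G[:,11] = (00001000001)·(00000001000) mod 2 = 0+0+0+0+0+0+0+0+0+0+0 mod 2 = 0
  c[12] = d·G[:,12] = (00001000001)·(00000000100) mod 2 = 0+0+0+0+0+0+0+0+0+0+0 mod 2 = 0
  c[13] = d·G[:,13] = (00001000001)·(00000000010) mod 2 = 0+0+0+0+0+0+0+0+0+0+0 mod 2 = 0
  c[14] = d·G[:,14] = (00001000001)·(00000000001) mod 2 = 0+0+0+0+0+0+0+0+0+0+1 mod 2 = 1
Codeword = 010100001000001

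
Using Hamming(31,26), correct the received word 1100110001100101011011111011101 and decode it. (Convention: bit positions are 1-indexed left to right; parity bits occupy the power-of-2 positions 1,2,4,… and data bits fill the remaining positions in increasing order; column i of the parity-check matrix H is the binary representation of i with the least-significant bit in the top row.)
Syndrome s = H · r^T (mod 2), r = 1100110001100101011011111011101:
  s[0] = (1010101010101010101010101010101)·(1100110001100101011011111011101) mod 2 = 1+0+0+0+1+0+0+0+0+0+1+0+0+0+0+0+0+0+1+0+1+0+1+0+1+0+1+0+1+0+1 mod 2 = 0
  s[1] = (0110011001100110011001100110011)·(1100110001100101011011111011101) mod 2 = 0+1+0+0+0+1+0+0+0+1+1+0+0+1+0+0+0+1+1+0+0+1+1+0+0+0+1+0+0+0+1 mod 2 = 1
  s[2] = (0001111000011110000111100001111)·(1100110001100101011011111011101) mod 2 = 0+0+0+0+1+1+0+0+0+0+0+0+0+1+0+0+0+0+0+0+1+1+1+0+0+0+0+1+1+0+1 mod 2 = 1
  s[3] = (0000000111111110000000011111111)·(1100110001100101011011111011101) mod 2 = 0+0+0+0+0+0+0+0+0+1+1+0+0+1+0+0+0+0+0+0+0+0+0+1+1+0+1+1+1+0+1 mod 2 = 1
  s[4] = (0000000000000001111111111111111)·(1100110001100101011011111011101) mod 2 = 0+0+0+0+0+0+0+0+0+0+0+0+0+0+0+1+0+1+1+0+1+1+1+1+1+0+1+1+1+0+1 mod 2 = 0
Syndrome = 01110
Column 14 of H equals this syndrome → error at bit 14 (1-indexed).
Flip bit 14: 1100110001100101011011111011101 → 1100110001100001011011111011101
Extract data bits at positions {3,5,6,7,9,10,11,12,13,14,15,17,18,19,20,21,22,23,24,25,26,27,28,29,30,31}: 01100110000011011111011101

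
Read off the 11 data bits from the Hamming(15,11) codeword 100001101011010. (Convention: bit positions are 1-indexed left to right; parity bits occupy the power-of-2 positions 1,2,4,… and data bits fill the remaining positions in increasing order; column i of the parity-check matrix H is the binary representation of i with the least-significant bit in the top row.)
Parity bits occupy power-of-2 positions; data bits are at positions {3,5,6,7,9,10,11,12,13,14,15} (1-indexed).
Extract: c[3]=0 c[5]=0 c[6]=1 c[7]=1 c[9]=1 c[10]=0 c[11]=1 c[12]=1 c[13]=0 c[14]=1 c[15]=0
Data = 00111011010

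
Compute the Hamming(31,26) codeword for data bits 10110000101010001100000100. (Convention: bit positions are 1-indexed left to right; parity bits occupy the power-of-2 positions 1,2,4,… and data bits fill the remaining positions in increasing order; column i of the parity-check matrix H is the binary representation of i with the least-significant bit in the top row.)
Codeword c = d · G (mod 2), d = 10110000101010001100000100:
  c[0] = d·G[:,0] = (10110000101010001100000100)·(11011010101101010101010101) mod 2 = 1+0+0+1+0+0+0+0+1+0+1+0+0+0+0+0+0+1+0+0+0+0+0+1+0+0 mod 2 = 0
  c[1] = d·G[:,1] = (10110000101010001100000100)·(10110110011011001100110011) mod 2 = 1+0+1+1+0+0+0+0+0+0+1+0+1+0+0+0+1+1+0+0+0+0+0+0+0+0 mod 2 = 1
  c[2] = d·G[:,2] = (10110000101010001100000100)·(10000000000000000000000000) mod 2 = 1+0+0+0+0+0+0+0+0+0+0+0+0+0+0+0+0+0+0+0+0+0+0+0+0+0 mod 2 = 1
  c[3] = d·G[:,3] = (10110000101010001100000100)·(01110001111000111100001111) mod 2 = 0+0+1+1+0+0+0+0+1+0+1+0+0+0+0+0+1+1+0+0+0+0+0+1+0+0 mod 2 = 1
  c[4] = d·G[:,4] = (10110000101010001100000100)·(01000000000000000000000000) mod 2 = 0+0+0+0+0+0+0+0+0+0+0+0+0+0+0+0+0+0+0+0+0+0+0+0+0+0 mod 2 = 0
  c[5] = d·G[:,5] = (10110000101010001100000100)·(00100000000000000000000000) mod 2 = 0+0+1+0+0+0+0+0+0+0+0+0+0+0+0+0+0+0+0+0+0+0+0+0+0+0 mod 2 = 1
  c[6] = d·G[:,6] = (10110000101010001100000100)·(00010000000000000000000000) mod 2 = 0+0+0+1+0+0+0+0+0+0+0+0+0+0+0+0+0+0+0+0+0+0+0+0+0+0 mod 2 = 1
  c[7] = d·G[:,7] = (10110000101010001100000100)·(00001111111000000011111111) mod 2 = 0+0+0+0+0+0+0+0+1+0+1+0+0+0+0+0+0+0+0+0+0+0+0+1+0+0 mod 2 = 1
  c[8] = d·G[:,8] = (10110000101010001100000100)·(00001000000000000000000000) mod 2 = 0+0+0+0+0+0+0+0+0+0+0+0+0+0+0+0+0+0+0+0+0+0+0+0+0+0 mod 2 = 0
  c[9] = d·G[:,9] = (10110000101010001100000100)·(00000100000000000000000000) mod 2 = 0+0+0+0+0+0+0+0+0+0+0+0+0+0+0+0+0+0+0+0+0+0+0+0+0+0 mod 2 = 0
  c[10] = d·G[:,10] = (10110000101010001100000100)·(00000010000000000000000000) mod 2 = 0+0+0+0+0+0+0+0+0+0+0+0+0+0+0+0+0+0+0+0+0+0+0+0+0+0 mod 2 = 0
  c[11] = d·G[:,11] = (10110000101010001100000100)·(00000001000000000000000000) mod 2 = 0+0+0+0+0+0+0+0+0+0+0+0+0+0+0+0+0+0+0+0+0+0+0+0+0+0 mod 2 = 0
  c[12] = d·G[:,12] = (10110000101010001100000100)·(00000000100000000000000000) mod 2 = 0+0+0+0+0+0+0+0+1+0+0+0+0+0+0+0+0+0+0+0+0+0+0+0+0+0 mod 2 = 1
  c[13] = d·G[:,13] = (10110000101010001100000100)·(00000000010000000000000000) mod 2 = 0+0+0+0+0+0+0+0+0+0+0+0+0+0+0+0+0+0+0+0+0+0+0+0+0+0 mod 2 = 0
  c[14] = d·G[:,14] = (10110000101010001100000100)·(00000000001000000000000000) mod 2 = 0+0+0+0+0+0+0+0+0+0+1+0+0+0+0+0+0+0+0+0+0+0+0+0+0+0 mod 2 = 1
  c[15] = d·G[:,15] = (10110000101010001100000100)·(00000000000111111111111111) mod 2 = 0+0+0+0+0+0+0+0+0+0+0+0+1+0+0+0+1+1+0+0+0+0+0+1+0+0 mod 2 = 0
  c[16] = d·G[:,16] = (10110000101010001100000100)·(00000000000100000000000000) mod 2 = 0+0+0+0+0+0+0+0+0+0+0+0+0+0+0+0+0+0+0+0+0+0+0+0+0+0 mod 2 = 0
  c[17] = d·G[:,17] = (10110000101010001100000100)·(00000000000010000000000000) mod 2 = 0+0+0+0+0+0+0+0+0+0+0+0+1+0+0+0+0+0+0+0+0+0+0+0+0+0 mod 2 = 1
  c[18] = d·G[:,18] = (10110000101010001100000100)·(00000000000001000000000000) mod 2 = 0+0+0+0+0+0+0+0+0+0+0+0+0+0+0+0+0+0+0+0+0+0+0+0+0+0 mod 2 = 0
  c[19] = d·G[:,19] = (10110000101010001100000100)·(00000000000000100000000000) mod 2 = 0+0+0+0+0+0+0+0+0+0+0+0+0+0+0+0+0+0+0+0+0+0+0+0+0+0 mod 2 = 0
  c[20] = d·G[:,20] = (10110000101010001100000100)·(00000000000000010000000000) mod 2 = 0+0+0+0+0+0+0+0+0+0+0+0+0+0+0+0+0+0+0+0+0+0+0+0+0+0 mod 2 = 0
  c[21] = d·G[:,21] = (10110000101010001100000100)·(00000000000000001000000000) mod 2 = 0+0+0+0+0+0+0+0+0+0+0+0+0+0+0+0+1+0+0+0+0+0+0+0+0+0 mod 2 = 1
  c[22] = d·G[:,22] = (10110000101010001100000100)·(00000000000000000100000000) mod 2 = 0+0+0+0+0+0+0+0+0+0+0+0+0+0+0+0+0+1+0+0+0+0+0+0+0+0 mod 2 = 1
  c[23] = d·G[:,23] = (10110000101010001100000100)·(00000000000000000010000000) mod 2 = 0+0+0+0+0+0+0+0+0+0+0+0+0+0+0+0+0+0+0+0+0+0+0+0+0+0 mod 2 = 0
  c[24] = d·G[:,24] = (10110000101010001100000100)·(00000000000000000001000000) mod 2 = 0+0+0+0+0+0+0+0+0+0+0+0+0+0+0+0+0+0+0+0+0+0+0+0+0+0 mod 2 = 0
  c[25] = d·G[:,25] = (10110000101010001100000100)·(00000000000000000000100000) mod 2 = 0+0+0+0+0+0+0+0+0+0+0+0+0+0+0+0+0+0+0+0+0+0+0+0+0+0 mod 2 = 0
  c[26] = d·G[:,26] = (10110000101010001100000100)·(00000000000000000000010000) mod 2 = 0+0+0+0+0+0+0+0+0+0+0+0+0+0+0+0+0+0+0+0+0+0+0+0+0+0 mod 2 = 0
  c[27] = d·G[:,27] = (10110000101010001100000100)·(00000000000000000000001000) mod 2 = 0+0+0+0+0+0+0+0+0+0+0+0+0+0+0+0+0+0+0+0+0+0+0+0+0+0 mod 2 = 0
  c[28] = d·G[:,28] = (10110000101010001100000100)·(00000000000000000000000100) mod 2 = 0+0+0+0+0+0+0+0+0+0+0+0+0+0+0+0+0+0+0+0+0+0+0+1+0+0 mod 2 = 1
  c[29] = d·G[:,29] = (10110000101010001100000100)·(00000000000000000000000010) mod 2 = 0+0+0+0+0+0+0+0+0+0+0+0+0+0+0+0+0+0+0+0+0+0+0+0+0+0 mod 2 = 0
  c[30] = d·G[:,30] = (10110000101010001100000100)·(00000000000000000000000001) mod 2 = 0+0+0+0+0+0+0+0+0+0+0+0+0+0+0+0+0+0+0+0+0+0+0+0+0+0 mod 2 = 0
Codeword = 0111011100001010010001100000100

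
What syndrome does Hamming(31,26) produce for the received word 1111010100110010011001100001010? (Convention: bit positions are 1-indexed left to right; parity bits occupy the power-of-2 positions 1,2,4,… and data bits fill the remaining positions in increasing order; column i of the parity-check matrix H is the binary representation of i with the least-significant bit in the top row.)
Syndrome s = H · r^T (mod 2), r = 1111010100110010011001100001010:
  s[0] = (1010101010101010101010101010101)·(1111010100110010011001100001010) mod 2 = 1+0+1+0+0+0+0+0+0+0+1+0+0+0+1+0+0+0+1+0+0+0+1+0+0+0+0+0+0+0+0 mod 2 = 0
  s[1] = (0110011001100110011001100110011)·(1111010100110010011001100001010) mod 2 = 0+1+1+0+0+1+0+0+0+0+1+0+0+0+1+0+0+1+1+0+0+1+1+0+0+0+0+0+0+1+0 mod 2 = 0
  s[2] = (0001111000011110000111100001111)·(1111010100110010011001100001010) mod 2 = 0+0+0+1+0+1+0+0+0+0+0+1+0+0+1+0+0+0+0+0+0+1+1+0+0+0+0+1+0+1+0 mod 2 = 0
  s[3] = (0000000111111110000000011111111)·(1111010100110010011001100001010) mod 2 = 0+0+0+0+0+0+0+1+0+0+1+1+0+0+1+0+0+0+0+0+0+0+0+0+0+0+0+1+0+1+0 mod 2 = 0
  s[4] = (0000000000000001111111111111111)·(1111010100110010011001100001010) mod 2 = 0+0+0+0+0+0+0+0+0+0+0+0+0+0+0+0+0+1+1+0+0+1+1+0+0+0+0+1+0+1+0 mod 2 = 0
Syndrome = 00000
s = 0: no error detected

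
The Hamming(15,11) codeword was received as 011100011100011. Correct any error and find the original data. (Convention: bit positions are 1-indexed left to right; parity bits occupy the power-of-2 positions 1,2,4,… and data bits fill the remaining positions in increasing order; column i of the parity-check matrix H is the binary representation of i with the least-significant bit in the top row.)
Syndrome s = H · r^T (mod 2), r = 011100011100011:
  s[0] = (101010101010101)·(011100011100011) mod 2 = 0+0+1+0+0+0+0+0+1+0+0+0+0+0+1 mod 2 = 1
  s[1] = (011001100110011)·(011100011100011) mod 2 = 0+1+1+0+0+0+0+0+0+1+0+0+0+1+1 mod 2 = 1
  s[2] = (000111100001111)·(011100011100011) mod 2 = 0+0+0+1+0+0+0+0+0+0+0+0+0+1+1 mod 2 = 1
  s[3] = (000000011111111)·(011100011100011) mod 2 = 0+0+0+0+0+0+0+1+1+1+0+0+0+1+1 mod 2 = 1
Syndrome = 1111
Column 15 of H equals this syndrome → error at bit 15 (1-indexed).
Flip bit 15: 011100011100011 → 011100011100010
Extract data bits at positions {3,5,6,7,9,10,11,12,13,14,15}: 10001100010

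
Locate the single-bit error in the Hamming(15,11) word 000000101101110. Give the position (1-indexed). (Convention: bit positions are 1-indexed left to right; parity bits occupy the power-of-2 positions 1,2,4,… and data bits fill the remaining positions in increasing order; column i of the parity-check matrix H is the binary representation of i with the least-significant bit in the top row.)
Syndrome s = H · r^T (mod 2), r = 000000101101110:
  s[0] = (101010101010101)·(000000101101110) mod 2 = 0+0+0+0+0+0+1+0+1+0+0+0+1+0+0 mod 2 = 1
  s[1] = (011001100110011)·(000000101101110) mod 2 = 0+0+0+0+0+0+1+0+0+1+0+0+0+1+0 mod 2 = 1
  s[2] = (000111100001111)·(000000101101110) mod 2 = 0+0+0+0+0+0+1+0+0+0+0+1+1+1+0 mod 2 = 0
  s[3] = (000000011111111)·(000000101101110) mod 2 = 0+0+0+0+0+0+0+0+1+1+0+1+1+1+0 mod 2 = 1
Syndrome = 1101
Column i of H is the binary representation of i, so the syndrome is the binary index of the flipped bit.
Read s = 1101 with s[0] as LSB: 1·2^0 + 1·2^1 + 0·2^2 + 1·2^3 = 11.
Error is at bit position 11.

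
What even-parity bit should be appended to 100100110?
Sum of data bits: 1+0+0+1+0+0+1+1+0 = 4.
4 mod 2 = 0, so parity bit = 0.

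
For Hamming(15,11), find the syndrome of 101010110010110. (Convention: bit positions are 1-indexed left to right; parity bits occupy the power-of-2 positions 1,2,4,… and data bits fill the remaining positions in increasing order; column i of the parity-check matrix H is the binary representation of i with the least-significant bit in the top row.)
Syndrome s = H · r^T (mod 2), r = 101010110010110:
  s[0] = (101010101010101)·(101010110010110) mod 2 = 1+0+1+0+1+0+1+0+0+0+1+0+1+0+0 mod 2 = 0
  s[1] = (011001100110011)·(101010110010110) mod 2 = 0+0+1+0+0+0+1+0+0+0+1+0+0+1+0 mod 2 = 0
  s[2] = (000111100001111)·(101010110010110) mod 2 = 0+0+0+0+1+0+1+0+0+0+0+0+1+1+0 mod 2 = 0
  s[3] = (000000011111111)·(101010110010110) mod 2 = 0+0+0+0+0+0+0+1+0+0+1+0+1+1+0 mod 2 = 0
Syndrome = 0000
s = 0: no error detected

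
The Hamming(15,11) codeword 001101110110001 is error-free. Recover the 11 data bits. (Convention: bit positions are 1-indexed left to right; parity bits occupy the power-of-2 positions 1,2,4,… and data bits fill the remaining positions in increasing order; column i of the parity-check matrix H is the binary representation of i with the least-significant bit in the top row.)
Parity bits occupy power-of-2 positions; data bits are at positions {3,5,6,7,9,10,11,12,13,14,15} (1-indexed).
Extract: c[3]=1 c[5]=0 c[6]=1 c[7]=1 c[9]=0 c[10]=1 c[11]=1 c[12]=0 c[13]=0 c[14]=0 c[15]=1
Data = 10110110001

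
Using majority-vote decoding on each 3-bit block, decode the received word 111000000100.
Split into 3-bit blocks and majority-vote each:
  block 1 = 111: 3 ones, 0 zeros → 1
  block 2 = 000: 0 ones, 3 zeros → 0
  block 3 = 000: 0 ones, 3 zeros → 0
  block 4 = 100: 1 ones, 2 zeros → 0
Decoded = 1000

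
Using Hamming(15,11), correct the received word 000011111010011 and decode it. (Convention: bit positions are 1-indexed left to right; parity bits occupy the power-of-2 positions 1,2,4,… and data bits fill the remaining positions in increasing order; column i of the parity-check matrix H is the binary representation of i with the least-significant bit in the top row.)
Syndrome s = H · r^T (mod 2), r = 000011111010011:
  s[0] = (101010101010101)·(000011111010011) mod 2 = 0+0+0+0+1+0+1+0+1+0+1+0+0+0+1 mod 2 = 1
  s[1] = (011001100110011)·(000011111010011) mod 2 = 0+0+0+0+0+1+1+0+0+0+1+0+0+1+1 mod 2 = 1
  s[2] = (000111100001111)·(000011111010011) mod 2 = 0+0+0+0+1+1+1+0+0+0+0+0+0+1+1 mod 2 = 1
  s[3] = (000000011111111)·(000011111010011) mod 2 = 0+0+0+0+0+0+0+1+1+0+1+0+0+1+1 mod 2 = 1
Syndrome = 1111
Column 15 of H equals this syndrome → error at bit 15 (1-indexed).
Flip bit 15: 000011111010011 → 000011111010010
Extract data bits at positions {3,5,6,7,9,10,11,12,13,14,15}: 01111010010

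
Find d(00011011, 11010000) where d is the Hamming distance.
XOR = 11001011, count of 1s = 5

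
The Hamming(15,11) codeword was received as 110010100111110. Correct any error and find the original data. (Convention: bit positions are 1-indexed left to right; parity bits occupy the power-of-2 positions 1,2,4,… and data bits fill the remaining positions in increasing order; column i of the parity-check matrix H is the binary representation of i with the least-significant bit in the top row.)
Syndrome s = H · r^T (mod 2), r = 110010100111110:
  s[0] = (101010101010101)·(110010100111110) mod 2 = 1+0+0+0+1+0+1+0+0+0+1+0+1+0+0 mod 2 = 1
  s[1] = (011001100110011)·(110010100111110) mod 2 = 0+1+0+0+0+0+1+0+0+1+1+0+0+1+0 mod 2 = 1
  s[2] = (000111100001111)·(110010100111110) mod 2 = 0+0+0+0+1+0+1+0+0+0+0+1+1+1+0 mod 2 = 1
  s[3] = (000000011111111)·(110010100111110) mod 2 = 0+0+0+0+0+0+0+0+0+1+1+1+1+1+0 mod 2 = 1
Syndrome = 1111
Column 15 of H equals this syndrome → error at bit 15 (1-indexed).
Flip bit 15: 110010100111110 → 110010100111111
Extract data bits at positions {3,5,6,7,9,10,11,12,13,14,15}: 01010111111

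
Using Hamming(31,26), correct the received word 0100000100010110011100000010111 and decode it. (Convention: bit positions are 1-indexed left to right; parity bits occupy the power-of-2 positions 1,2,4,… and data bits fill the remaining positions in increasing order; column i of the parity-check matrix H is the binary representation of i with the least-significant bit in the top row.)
Syndrome s = H · r^T (mod 2), r = 0100000100010110011100000010111:
  s[0] = (1010101010101010101010101010101)·(0100000100010110011100000010111) mod 2 = 0+0+0+0+0+0+0+0+0+0+0+0+0+0+1+0+0+0+1+0+0+0+0+0+0+0+1+0+1+0+1 mod 2 = 1
  s[1] = (0110011001100110011001100110011)·(0100000100010110011100000010111) mod 2 = 0+1+0+0+0+0+0+0+0+0+0+0+0+1+1+0+0+1+1+0+0+0+0+0+0+0+1+0+0+1+1 mod 2 = 0
  s[2] = (0001111000011110000111100001111)·(0100000100010110011100000010111) mod 2 = 0+0+0+0+0+0+0+0+0+0+0+1+0+1+1+0+0+0+0+1+0+0+0+0+0+0+0+0+1+1+1 mod 2 = 1
  s[3] = (0000000111111110000000011111111)·(0100000100010110011100000010111) mod 2 = 0+0+0+0+0+0+0+1+0+0+0+1+0+1+1+0+0+0+0+0+0+0+0+0+0+0+1+0+1+1+1 mod 2 = 0
  s[4] = (0000000000000001111111111111111)·(0100000100010110011100000010111) mod 2 = 0+0+0+0+0+0+0+0+0+0+0+0+0+0+0+0+0+1+1+1+0+0+0+0+0+0+1+0+1+1+1 mod 2 = 1
Syndrome = 10101
Column 21 of H equals this syndrome → error at bit 21 (1-indexed).
Flip bit 21: 0100000100010110011100000010111 → 0100000100010110011110000010111
Extract data bits at positions {3,5,6,7,9,10,11,12,13,14,15,17,18,19,20,21,22,23,24,25,26,27,28,29,30,31}: 00000001011011110000010111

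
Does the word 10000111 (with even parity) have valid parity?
Sum of all bits: 1+0+0+0+0+1+1+1 = 4; 4 mod 2 = 0. Result is 0 → valid parity.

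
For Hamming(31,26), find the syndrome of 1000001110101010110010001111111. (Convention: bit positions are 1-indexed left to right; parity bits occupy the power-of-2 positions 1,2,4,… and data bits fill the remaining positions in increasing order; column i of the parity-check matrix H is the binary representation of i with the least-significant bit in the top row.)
Syndrome s = H · r^T (mod 2), r = 1000001110101010110010001111111:
  s[0] = (1010101010101010101010101010101)·(1000001110101010110010001111111) mod 2 = 1+0+0+0+0+0+1+0+1+0+1+0+1+0+1+0+1+0+0+0+1+0+0+0+1+0+1+0+1+0+1 mod 2 = 0
  s[1] = (0110011001100110011001100110011)·(1000001110101010110010001111111) mod 2 = 0+0+0+0+0+0+1+0+0+0+1+0+0+0+1+0+0+1+0+0+0+0+0+0+0+1+1+0+0+1+1 mod 2 = 0
  s[2] = (0001111000011110000111100001111)·(1000001110101010110010001111111) mod 2 = 0+0+0+0+0+0+1+0+0+0+0+0+1+0+1+0+0+0+0+0+1+0+0+0+0+0+0+1+1+1+1 mod 2 = 0
  s[3] = (0000000111111110000000011111111)·(1000001110101010110010001111111) mod 2 = 0+0+0+0+0+0+0+1+1+0+1+0+1+0+1+0+0+0+0+0+0+0+0+0+1+1+1+1+1+1+1 mod 2 = 0
  s[4] = (0000000000000001111111111111111)·(1000001110101010110010001111111) mod 2 = 0+0+0+0+0+0+0+0+0+0+0+0+0+0+0+0+1+1+0+0+1+0+0+0+1+1+1+1+1+1+1 mod 2 = 0
Syndrome = 00000
s = 0: no error detected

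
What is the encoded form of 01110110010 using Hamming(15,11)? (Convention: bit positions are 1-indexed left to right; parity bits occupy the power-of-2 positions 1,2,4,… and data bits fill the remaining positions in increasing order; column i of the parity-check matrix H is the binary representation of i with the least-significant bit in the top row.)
Codeword c = d · G (mod 2), d = 01110110010:
  c[0] = d·G[:,0] = (01110110010)·(11011010101) mod 2 = 0+1+0+1+0+0+1+0+0+0+0 mod 2 = 1
  c[1] = d·G[:,1] = (01110110010)·(10110110011) mod 2 = 0+0+1+1+0+1+1+0+0+1+0 mod 2 = 1
  c[2] = d·G[:,2] = (01110110010)·(10000000000) mod 2 = 0+0+0+0+0+0+0+0+0+0+0 mod 2 = 0
  c[3] = d·G[:,3] = (01110110010)·(01110001111) mod 2 = 0+1+1+1+0+0+0+0+0+1+0 mod 2 = 0
  c[4] = d·G[:,4] = (01110110010)·(01000000000) mod 2 = 0+1+0+0+0+0+0+0+0+0+0 mod 2 = 1
  c[5] = d·G[:,5] = (01110110010)·(00100000000) mod 2 = 0+0+1+0+0+0+0+0+0+0+0 mod 2 = 1
  c[6] = d·G[:,6] = (01110110010)·(00010000000) mod 2 = 0+0+0+1+0+0+0+0+0+0+0 mod 2 = 1
  c[7] = d·G[:,7] = (01110110010)·(00001111111) mod 2 = 0+0+0+0+0+1+1+0+0+1+0 mod 2 = 1
  c[8] = d·G[:,8] = (01110110010)·(00001000000) mod 2 = 0+0+0+0+0+0+0+0+0+0+0 mod 2 = 0
  c[9] = d·G[:,9] = (01110110010)·(00000100000) mod 2 = 0+0+0+0+0+1+0+0+0+0+0 mod 2 = 1
  c[10] = d·G[:,10] = (01110110010)·(00000010000) mod 2 = 0+0+0+0+0+0+1+0+0+0+0 mod 2 = 1
  c[11] = d·G[:,11] = (01110110010)·(00000001000) mod 2 = 0+0+0+0+0+0+0+0+0+0+0 mod 2 = 0
  c[12] = d·G[:,12] = (01110110010)·(00000000100) mod 2 = 0+0+0+0+0+0+0+0+0+0+0 mod 2 = 0
  c[13] = d·G[:,13] = (01110110010)·(00000000010) mod 2 = 0+0+0+0+0+0+0+0+0+1+0 mod 2 = 1
  c[14] = d·G[:,14] = (01110110010)·(00000000001) mod 2 = 0+0+0+0+0+0+0+0+0+0+0 mod 2 = 0
Codeword = 110011110110010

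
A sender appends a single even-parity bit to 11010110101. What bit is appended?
Sum of data bits: 1+1+0+1+0+1+1+0+1+0+1 = 7.
7 mod 2 = 1, so parity bit = 1.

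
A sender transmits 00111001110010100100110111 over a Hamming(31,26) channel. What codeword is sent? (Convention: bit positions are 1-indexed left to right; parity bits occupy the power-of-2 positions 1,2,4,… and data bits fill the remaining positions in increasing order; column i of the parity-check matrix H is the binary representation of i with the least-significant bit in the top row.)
Codeword c = d · G (mod 2), d = 00111001110010100100110111:
  c[0] = d·G[:,0] = (00111001110010100100110111)·(11011010101101010101010101) mod 2 = 0+0+0+1+1+0+0+0+1+0+0+0+0+0+0+0+0+1+0+0+0+1+0+1+0+1 mod 2 = 1
  c[1] = d·G[:,1] = (00111001110010100100110111)·(10110110011011001100110011) mod 2 = 0+0+1+1+0+0+0+0+0+1+0+0+1+0+0+0+0+1+0+0+1+1+0+0+1+1 mod 2 = 1
  c[2] = d·G[:,2] = (00111001110010100100110111)·(10000000000000000000000000) mod 2 = 0+0+0+0+0+0+0+0+0+0+0+0+0+0+0+0+0+0+0+0+0+0+0+0+0+0 mod 2 = 0
  c[3] = d·G[:,3] = (00111001110010100100110111)·(01110001111000111100001111) mod 2 = 0+0+1+1+0+0+0+1+1+1+0+0+0+0+1+0+0+1+0+0+0+0+0+1+1+1 mod 2 = 0
  c[4] = d·G[:,4] = (00111001110010100100110111)·(01000000000000000000000000) mod 2 = 0+0+0+0+0+0+0+0+0+0+0+0+0+0+0+0+0+0+0+0+0+0+0+0+0+0 mod 2 = 0
  c[5] = d·G[:,5] = (00111001110010100100110111)·(00100000000000000000000000) mod 2 = 0+0+1+0+0+0+0+0+0+0+0+0+0+0+0+0+0+0+0+0+0+0+0+0+0+0 mod 2 = 1
  c[6] = d·G[:,6] = (00111001110010100100110111)·(00010000000000000000000000) mod 2 = 0+0+0+1+0+0+0+0+0+0+0+0+0+0+0+0+0+0+0+0+0+0+0+0+0+0 mod 2 = 1
  c[7] = d·G[:,7] = (00111001110010100100110111)·(00001111111000000011111111) mod 2 = 0+0+0+0+1+0+0+1+1+1+0+0+0+0+0+0+0+0+0+0+1+1+0+1+1+1 mod 2 = 1
  c[8] = d·G[:,8] = (00111001110010100100110111)·(00001000000000000000000000) mod 2 = 0+0+0+0+1+0+0+0+0+0+0+0+0+0+0+0+0+0+0+0+0+0+0+0+0+0 mod 2 = 1
  c[9] = d·G[:,9] = (00111001110010100100110111)·(00000100000000000000000000) mod 2 = 0+0+0+0+0+0+0+0+0+0+0+0+0+0+0+0+0+0+0+0+0+0+0+0+0+0 mod 2 = 0
  c[10] = d·G[:,10] = (00111001110010100100110111)·(00000010000000000000000000) mod 2 = 0+0+0+0+0+0+0+0+0+0+0+0+0+0+0+0+0+0+0+0+0+0+0+0+0+0 mod 2 = 0
  c[11] = d·G[:,11] = (00111001110010100100110111)·(00000001000000000000000000) mod 2 = 0+0+0+0+0+0+0+1+0+0+0+0+0+0+0+0+0+0+0+0+0+0+0+0+0+0 mod 2 = 1
  c[12] = d·G[:,12] = (00111001110010100100110111)·(00000000100000000000000000) mod 2 = 0+0+0+0+0+0+0+0+1+0+0+0+0+0+0+0+0+0+0+0+0+0+0+0+0+0 mod 2 = 1
  c[13] = d·G[:,13] = (00111001110010100100110111)·(00000000010000000000000000) mod 2 = 0+0+0+0+0+0+0+0+0+1+0+0+0+0+0+0+0+0+0+0+0+0+0+0+0+0 mod 2 = 1
  c[14] = d·G[:,14] = (00111001110010100100110111)·(00000000001000000000000000) mod 2 = 0+0+0+0+0+0+0+0+0+0+0+0+0+0+0+0+0+0+0+0+0+0+0+0+0+0 mod 2 = 0
  c[15] = d·G[:,15] = (00111001110010100100110111)·(00000000000111111111111111) mod 2 = 0+0+0+0+0+0+0+0+0+0+0+0+1+0+1+0+0+1+0+0+1+1+0+1+1+1 mod 2 = 0
  c[16] = d·G[:,16] = (00111001110010100100110111)·(00000000000100000000000000) mod 2 = 0+0+0+0+0+0+0+0+0+0+0+0+0+0+0+0+0+0+0+0+0+0+0+0+0+0 mod 2 = 0
  c[17] = d·G[:,17] = (00111001110010100100110111)·(00000000000010000000000000) mod 2 = 0+0+0+0+0+0+0+0+0+0+0+0+1+0+0+0+0+0+0+0+0+0+0+0+0+0 mod 2 = 1
  c[18] = d·G[:,18] = (00111001110010100100110111)·(00000000000001000000000000) mod 2 = 0+0+0+0+0+0+0+0+0+0+0+0+0+0+0+0+0+0+0+0+0+0+0+0+0+0 mod 2 = 0
  c[19] = d·G[:,19] = (00111001110010100100110111)·(00000000000000100000000000) mod 2 = 0+0+0+0+0+0+0+0+0+0+0+0+0+0+1+0+0+0+0+0+0+0+0+0+0+0 mod 2 = 1
  c[20] = d·G[:,20] = (00111001110010100100110111)·(00000000000000010000000000) mod 2 = 0+0+0+0+0+0+0+0+0+0+0+0+0+0+0+0+0+0+0+0+0+0+0+0+0+0 mod 2 = 0
  c[21] = d·G[:,21] = (00111001110010100100110111)·(00000000000000001000000000) mod 2 = 0+0+0+0+0+0+0+0+0+0+0+0+0+0+0+0+0+0+0+0+0+0+0+0+0+0 mod 2 = 0
  c[22] = d·G[:,22] = (00111001110010100100110111)·(00000000000000000100000000) mod 2 = 0+0+0+0+0+0+0+0+0+0+0+0+0+0+0+0+0+1+0+0+0+0+0+0+0+0 mod 2 = 1
  c[23] = d·G[:,23] = (00111001110010100100110111)·(00000000000000000010000000) mod 2 = 0+0+0+0+0+0+0+0+0+0+0+0+0+0+0+0+0+0+0+0+0+0+0+0+0+0 mod 2 = 0
  c[24] = d·G[:,24] = (00111001110010100100110111)·(00000000000000000001000000) mod 2 = 0+0+0+0+0+0+0+0+0+0+0+0+0+0+0+0+0+0+0+0+0+0+0+0+0+0 mod 2 = 0
  c[25] = d·G[:,25] = (00111001110010100100110111)·(00000000000000000000100000) mod 2 = 0+0+0+0+0+0+0+0+0+0+0+0+0+0+0+0+0+0+0+0+1+0+0+0+0+0 mod 2 = 1
  c[26] = d·G[:,26] = (00111001110010100100110111)·(00000000000000000000010000) mod 2 = 0+0+0+0+0+0+0+0+0+0+0+0+0+0+0+0+0+0+0+0+0+1+0+0+0+0 mod 2 = 1
  c[27] = d·G[:,27] = (00111001110010100100110111)·(00000000000000000000001000) mod 2 = 0+0+0+0+0+0+0+0+0+0+0+0+0+0+0+0+0+0+0+0+0+0+0+0+0+0 mod 2 = 0
  c[28] = d·G[:,28] = (00111001110010100100110111)·(00000000000000000000000100) mod 2 = 0+0+0+0+0+0+0+0+0+0+0+0+0+0+0+0+0+0+0+0+0+0+0+1+0+0 mod 2 = 1
  c[29] = d·G[:,29] = (00111001110010100100110111)·(00000000000000000000000010) mod 2 = 0+0+0+0+0+0+0+0+0+0+0+0+0+0+0+0+0+0+0+0+0+0+0+0+1+0 mod 2 = 1
  c[30] = d·G[:,30] = (00111001110010100100110111)·(00000000000000000000000001) mod 2 = 0+0+0+0+0+0+0+0+0+0+0+0+0+0+0+0+0+0+0+0+0+0+0+0+0+1 mod 2 = 1
Codeword = 1100011110011100010100100110111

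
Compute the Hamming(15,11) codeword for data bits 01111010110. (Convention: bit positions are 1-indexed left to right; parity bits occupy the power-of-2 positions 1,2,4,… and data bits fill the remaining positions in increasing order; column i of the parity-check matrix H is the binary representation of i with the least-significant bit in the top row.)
Codeword c = d · G (mod 2), d = 01111010110:
  c[0] = d·G[:,0] = (01111010110)·(11011010101) mod 2 = 0+1+0+1+1+0+1+0+1+0+0 mod 2 = 1
  c[1] = d·G[:,1] = (01111010110)·(10110110011) mod 2 = 0+0+1+1+0+0+1+0+0+1+0 mod 2 = 0
  c[2] = d·G[:,2] = (01111010110)·(10000000000) mod 2 = 0+0+0+0+0+0+0+0+0+0+0 mod 2 = 0
  c[3] = d·G[:,3] = (01111010110)·(01110001111) mod 2 = 0+1+1+1+0+0+0+0+1+1+0 mod 2 = 1
  c[4] = d·G[:,4] = (01111010110)·(01000000000) mod 2 = 0+1+0+0+0+0+0+0+0+0+0 mod 2 = 1
  c[5] = d·G[:,5] = (01111010110)·(00100000000) mod 2 = 0+0+1+0+0+0+0+0+0+0+0 mod 2 = 1
  c[6] = d·G[:,6] = (01111010110)·(00010000000) mod 2 = 0+0+0+1+0+0+0+0+0+0+0 mod 2 = 1
  c[7] = d·G[:,7] = (01111010110)·(00001111111) mod 2 = 0+0+0+0+1+0+1+0+1+1+0 mod 2 = 0
  c[8] = d·G[:,8] = (01111010110)·(00001000000) mod 2 = 0+0+0+0+1+0+0+0+0+0+0 mod 2 = 1
  c[9] = d·G[:,9] = (01111010110)·(00000100000) mod 2 = 0+0+0+0+0+0+0+0+0+0+0 mod 2 = 0
  c[10] = d·G[:,10] = (01111010110)·(00000010000) mod 2 = 0+0+0+0+0+0+1+0+0+0+0 mod 2 = 1
  c[11] = d·G[:,11] = (01111010110)·(00000001000) mod 2 = 0+0+0+0+0+0+0+0+0+0+0 mod 2 = 0
  c[12] = d·G[:,12] = (01111010110)·(00000000100) mod 2 = 0+0+0+0+0+0+0+0+1+0+0 mod 2 = 1
  c[13] = d·G[:,13] = (01111010110)·(00000000010) mod 2 = 0+0+0+0+0+0+0+0+0+1+0 mod 2 = 1
  c[14] = d·G[:,14] = (01111010110)·(00000000001) mod 2 = 0+0+0+0+0+0+0+0+0+0+0 mod 2 = 0
Codeword = 100111101010110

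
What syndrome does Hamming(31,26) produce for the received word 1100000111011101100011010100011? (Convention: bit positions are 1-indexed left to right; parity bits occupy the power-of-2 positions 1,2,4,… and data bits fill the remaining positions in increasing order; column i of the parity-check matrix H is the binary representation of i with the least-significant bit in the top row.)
Syndrome s = H · r^T (mod 2), r = 1100000111011101100011010100011:
  s[0] = (1010101010101010101010101010101)·(1100000111011101100011010100011) mod 2 = 1+0+0+0+0+0+0+0+1+0+0+0+1+0+0+0+1+0+0+0+1+0+0+0+0+0+0+0+0+0+1 mod 2 = 0
  s[1] = (0110011001100110011001100110011)·(1100000111011101100011010100011) mod 2 = 0+1+0+0+0+0+0+0+0+1+0+0+0+1+0+0+0+0+0+0+0+1+0+0+0+1+0+0+0+1+1 mod 2 = 1
  s[2] = (0001111000011110000111100001111)·(1100000111011101100011010100011) mod 2 = 0+0+0+0+0+0+0+0+0+0+0+1+1+1+0+0+0+0+0+0+1+1+0+0+0+0+0+0+0+1+1 mod 2 = 1
  s[3] = (0000000111111110000000011111111)·(1100000111011101100011010100011) mod 2 = 0+0+0+0+0+0+0+1+1+1+0+1+1+1+0+0+0+0+0+0+0+0+0+1+0+1+0+0+0+1+1 mod 2 = 0
  s[4] = (0000000000000001111111111111111)·(1100000111011101100011010100011) mod 2 = 0+0+0+0+0+0+0+0+0+0+0+0+0+0+0+1+1+0+0+0+1+1+0+1+0+1+0+0+0+1+1 mod 2 = 0
Syndrome = 01100
Non-zero syndrome: error at position 6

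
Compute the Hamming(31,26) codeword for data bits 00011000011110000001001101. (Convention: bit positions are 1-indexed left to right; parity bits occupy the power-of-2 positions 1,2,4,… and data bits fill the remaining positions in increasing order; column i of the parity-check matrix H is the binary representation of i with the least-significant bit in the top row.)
Codeword c = d · G (mod 2), d = 00011000011110000001001101:
  c[0] = d·G[:,0] = (00011000011110000001001101)·(11011010101101010101010101) mod 2 = 0+0+0+1+1+0+0+0+0+0+1+1+0+0+0+0+0+0+0+1+0+0+0+1+0+1 mod 2 = 1
  c[1] = d·G[:,1] = (00011000011110000001001101)·(10110110011011001100110011) mod 2 = 0+0+0+1+0+0+0+0+0+1+1+0+1+0+0+0+0+0+0+0+0+0+0+0+0+1 mod 2 = 1
  c[2] = d·G[:,2] = (00011000011110000001001101)·(10000000000000000000000000) mod 2 = 0+0+0+0+0+0+0+0+0+0+0+0+0+0+0+0+0+0+0+0+0+0+0+0+0+0 mod 2 = 0
  c[3] = d·G[:,3] = (00011000011110000001001101)·(01110001111000111100001111) mod 2 = 0+0+0+1+0+0+0+0+0+1+1+0+0+0+0+0+0+0+0+0+0+0+1+1+0+1 mod 2 = 0
  c[4] = d·G[:,4] = (00011000011110000001001101)·(01000000000000000000000000) mod 2 = 0+0+0+0+0+0+0+0+0+0+0+0+0+0+0+0+0+0+0+0+0+0+0+0+0+0 mod 2 = 0
  c[5] = d·G[:,5] = (00011000011110000001001101)·(00100000000000000000000000) mod 2 = 0+0+0+0+0+0+0+0+0+0+0+0+0+0+0+0+0+0+0+0+0+0+0+0+0+0 mod 2 = 0
  c[6] = d·G[:,6] = (00011000011110000001001101)·(00010000000000000000000000) mod 2 = 0+0+0+1+0+0+0+0+0+0+0+0+0+0+0+0+0+0+0+0+0+0+0+0+0+0 mod 2 = 1
  c[7] = d·G[:,7] = (00011000011110000001001101)·(00001111111000000011111111) mod 2 = 0+0+0+0+1+0+0+0+0+1+1+0+0+0+0+0+0+0+0+1+0+0+1+1+0+1 mod 2 = 1
  c[8] = d·G[:,8] = (00011000011110000001001101)·(00001000000000000000000000) mod 2 = 0+0+0+0+1+0+0+0+0+0+0+0+0+0+0+0+0+0+0+0+0+0+0+0+0+0 mod 2 = 1
  c[9] = d·G[:,9] = (00011000011110000001001101)·(00000100000000000000000000) mod 2 = 0+0+0+0+0+0+0+0+0+0+0+0+0+0+0+0+0+0+0+0+0+0+0+0+0+0 mod 2 = 0
  c[10] = d·G[:,10] = (00011000011110000001001101)·(00000010000000000000000000) mod 2 = 0+0+0+0+0+0+0+0+0+0+0+0+0+0+0+0+0+0+0+0+0+0+0+0+0+0 mod 2 = 0
  c[11] = d·G[:,11] = (00011000011110000001001101)·(00000001000000000000000000) mod 2 = 0+0+0+0+0+0+0+0+0+0+0+0+0+0+0+0+0+0+0+0+0+0+0+0+0+0 mod 2 = 0
  c[12] = d·G[:,12] = (00011000011110000001001101)·(00000000100000000000000000) mod 2 = 0+0+0+0+0+0+0+0+0+0+0+0+0+0+0+0+0+0+0+0+0+0+0+0+0+0 mod 2 = 0
  c[13] = d·G[:,13] = (00011000011110000001001101)·(00000000010000000000000000) mod 2 = 0+0+0+0+0+0+0+0+0+1+0+0+0+0+0+0+0+0+0+0+0+0+0+0+0+0 mod 2 = 1
  c[14] = d·G[:,14] = (00011000011110000001001101)·(00000000001000000000000000) mod 2 = 0+0+0+0+0+0+0+0+0+0+1+0+0+0+0+0+0+0+0+0+0+0+0+0+0+0 mod 2 = 1
  c[15] = d·G[:,15] = (00011000011110000001001101)·(00000000000111111111111111) mod 2 = 0+0+0+0+0+0+0+0+0+0+0+1+1+0+0+0+0+0+0+1+0+0+1+1+0+1 mod 2 = 0
  c[16] = d·G[:,16] = (00011000011110000001001101)·(00000000000100000000000000) mod 2 = 0+0+0+0+0+0+0+0+0+0+0+1+0+0+0+0+0+0+0+0+0+0+0+0+0+0 mod 2 = 1
  c[17] = d·G[:,17] = (00011000011110000001001101)·(00000000000010000000000000) mod 2 = 0+0+0+0+0+0+0+0+0+0+0+0+1+0+0+0+0+0+0+0+0+0+0+0+0+0 mod 2 = 1
  c[18] = d·G[:,18] = (00011000011110000001001101)·(00000000000001000000000000) mod 2 = 0+0+0+0+0+0+0+0+0+0+0+0+0+0+0+0+0+0+0+0+0+0+0+0+0+0 mod 2 = 0
  c[19] = d·G[:,19] = (00011000011110000001001101)·(00000000000000100000000000) mod 2 = 0+0+0+0+0+0+0+0+0+0+0+0+0+0+0+0+0+0+0+0+0+0+0+0+0+0 mod 2 = 0
  c[20] = d·G[:,20] = (00011000011110000001001101)·(00000000000000010000000000) mod 2 = 0+0+0+0+0+0+0+0+0+0+0+0+0+0+0+0+0+0+0+0+0+0+0+0+0+0 mod 2 = 0
  c[21] = d·G[:,21] = (00011000011110000001001101)·(00000000000000001000000000) mod 2 = 0+0+0+0+0+0+0+0+0+0+0+0+0+0+0+0+0+0+0+0+0+0+0+0+0+0 mod 2 = 0
  c[22] = d·G[:,22] = (00011000011110000001001101)·(00000000000000000100000000) mod 2 = 0+0+0+0+0+0+0+0+0+0+0+0+0+0+0+0+0+0+0+0+0+0+0+0+0+0 mod 2 = 0
  c[23] = d·G[:,23] = (00011000011110000001001101)·(00000000000000000010000000) mod 2 = 0+0+0+0+0+0+0+0+0+0+0+0+0+0+0+0+0+0+0+0+0+0+0+0+0+0 mod 2 = 0
  c[24] = d·G[:,24] = (00011000011110000001001101)·(00000000000000000001000000) mod 2 = 0+0+0+0+0+0+0+0+0+0+0+0+0+0+0+0+0+0+0+1+0+0+0+0+0+0 mod 2 = 1
  c[25] = d·G[:,25] = (00011000011110000001001101)·(00000000000000000000100000) mod 2 = 0+0+0+0+0+0+0+0+0+0+0+0+0+0+0+0+0+0+0+0+0+0+0+0+0+0 mod 2 = 0
  c[26] = d·G[:,26] = (00011000011110000001001101)·(00000000000000000000010000) mod 2 = 0+0+0+0+0+0+0+0+0+0+0+0+0+0+0+0+0+0+0+0+0+0+0+0+0+0 mod 2 = 0
  c[27] = d·G[:,27] = (00011000011110000001001101)·(00000000000000000000001000) mod 2 = 0+0+0+0+0+0+0+0+0+0+0+0+0+0+0+0+0+0+0+0+0+0+1+0+0+0 mod 2 = 1
  c[28] = d·G[:,28] = (00011000011110000001001101)·(00000000000000000000000100) mod 2 = 0+0+0+0+0+0+0+0+0+0+0+0+0+0+0+0+0+0+0+0+0+0+0+1+0+0 mod 2 = 1
  c[29] = d·G[:,29] = (00011000011110000001001101)·(00000000000000000000000010) mod 2 = 0+0+0+0+0+0+0+0+0+0+0+0+0+0+0+0+0+0+0+0+0+0+0+0+0+0 mod 2 = 0
  c[30] = d·G[:,30] = (00011000011110000001001101)·(00000000000000000000000001) mod 2 = 0+0+0+0+0+0+0+0+0+0+0+0+0+0+0+0+0+0+0+0+0+0+0+0+0+1 mod 2 = 1
Codeword = 1100001110000110110000001001101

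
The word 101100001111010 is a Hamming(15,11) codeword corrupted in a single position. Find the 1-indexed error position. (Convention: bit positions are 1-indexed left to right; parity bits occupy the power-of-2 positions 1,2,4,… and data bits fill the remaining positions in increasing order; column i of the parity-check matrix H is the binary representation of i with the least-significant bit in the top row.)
Syndrome s = H · r^T (mod 2), r = 101100001111010:
  s[0] = (101010101010101)·(101100001111010) mod 2 = 1+0+1+0+0+0+0+0+1+0+1+0+0+0+0 mod 2 = 0
  s[1] = (011001100110011)·(101100001111010) mod 2 = 0+0+1+0+0+0+0+0+0+1+1+0+0+1+0 mod 2 = 0
  s[2] = (000111100001111)·(101100001111010) mod 2 = 0+0+0+1+0+0+0+0+0+0+0+1+0+1+0 mod 2 = 1
  s[3] = (000000011111111)·(101100001111010) mod 2 = 0+0+0+0+0+0+0+0+1+1+1+1+0+1+0 mod 2 = 1
Syndrome = 0011
Column i of H is the binary representation of i, so the syndrome is the binary index of the flipped bit.
Read s = 0011 with s[0] as LSB: 0·2^0 + 0·2^1 + 1·2^2 + 1·2^3 = 12.
Error is at bit position 12.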